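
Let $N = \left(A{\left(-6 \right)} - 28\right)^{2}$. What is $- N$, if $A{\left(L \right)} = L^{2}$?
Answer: $-64$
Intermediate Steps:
$N = 64$ ($N = \left(\left(-6\right)^{2} - 28\right)^{2} = \left(36 - 28\right)^{2} = 8^{2} = 64$)
$- N = \left(-1\right) 64 = -64$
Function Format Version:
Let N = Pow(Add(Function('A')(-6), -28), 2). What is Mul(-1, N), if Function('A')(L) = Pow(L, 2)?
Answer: -64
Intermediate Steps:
N = 64 (N = Pow(Add(Pow(-6, 2), -28), 2) = Pow(Add(36, -28), 2) = Pow(8, 2) = 64)
Mul(-1, N) = Mul(-1, 64) = -64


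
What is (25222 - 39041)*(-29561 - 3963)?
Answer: 463268156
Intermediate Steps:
(25222 - 39041)*(-29561 - 3963) = -13819*(-33524) = 463268156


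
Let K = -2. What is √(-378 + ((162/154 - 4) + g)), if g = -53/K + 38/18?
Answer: I*√75204206/462 ≈ 18.771*I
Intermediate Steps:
g = 515/18 (g = -53/(-2) + 38/18 = -53*(-½) + 38*(1/18) = 53/2 + 19/9 = 515/18 ≈ 28.611)
√(-378 + ((162/154 - 4) + g)) = √(-378 + ((162/154 - 4) + 515/18)) = √(-378 + ((162*(1/154) - 4) + 515/18)) = √(-378 + ((81/77 - 4) + 515/18)) = √(-378 + (-227/77 + 515/18)) = √(-378 + 35569/1386) = √(-488339/1386) = I*√75204206/462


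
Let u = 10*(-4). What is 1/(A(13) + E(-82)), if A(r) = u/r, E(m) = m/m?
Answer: -13/27 ≈ -0.48148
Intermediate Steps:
E(m) = 1
u = -40
A(r) = -40/r
1/(A(13) + E(-82)) = 1/(-40/13 + 1) = 1/(-27/13) = -13/27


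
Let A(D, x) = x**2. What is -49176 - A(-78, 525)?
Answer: -324801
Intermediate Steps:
-49176 - A(-78, 525) = -49176 - 1*525**2 = -49176 - 1*275625 = -49176 - 275625 = -324801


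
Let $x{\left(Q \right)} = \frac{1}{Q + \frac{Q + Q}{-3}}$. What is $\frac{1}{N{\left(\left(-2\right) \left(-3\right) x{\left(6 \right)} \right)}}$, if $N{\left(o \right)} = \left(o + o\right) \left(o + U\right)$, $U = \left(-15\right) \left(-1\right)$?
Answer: $\frac{1}{108} \approx 0.0092593$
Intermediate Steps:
$U = 15$
$x{\left(Q \right)} = \frac{3}{Q}$ ($x{\left(Q \right)} = \frac{1}{Q + 2 Q \left(- \frac{1}{3}\right)} = \frac{1}{Q - \frac{2 Q}{3}} = \frac{1}{\frac{1}{3} Q} = \frac{3}{Q}$)
$N{\left(o \right)} = 2 o \left(15 + o\right)$ ($N{\left(o \right)} = \left(o + o\right) \left(o + 15\right) = 2 o \left(15 + o\right)$)
$\frac{1}{N{\left(\left(-2\right) \left(-3\right) x{\left(6 \right)} \right)}} = \frac{1}{2 \left(-2\right) \left(-3\right) \frac{3}{6} \left(15 + \left(-2\right) \left(-3\right) \frac{3}{6}\right)} = \frac{1}{2 \cdot 6 \cdot 3 \cdot \frac{1}{6} \left(15 + 6 \cdot 3 \cdot \frac{1}{6}\right)} = \frac{1}{2 \cdot 6 \cdot \frac{1}{2} \left(15 + 6 \cdot \frac{1}{2}\right)} = \frac{1}{2 \cdot 3 \left(15 + 3\right)} = \frac{1}{2 \cdot 3 \cdot 18} = \frac{1}{108}$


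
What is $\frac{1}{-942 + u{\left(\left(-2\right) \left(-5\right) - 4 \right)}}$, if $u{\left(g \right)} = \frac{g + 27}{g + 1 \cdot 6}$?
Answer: $- \frac{4}{3757} \approx -0.0010647$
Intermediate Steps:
$u{\left(g \right)} = \frac{27 + g}{6 + g}$ ($u{\left(g \right)} = \frac{27 + g}{g + 6} = \frac{27 + g}{6 + g}$)
$\frac{1}{-942 + u{\left(\left(-2\right) \left(-5\right) - 4 \right)}} = \frac{1}{-942 + \frac{27 - -6}{6 - -6}} = \frac{1}{-942 + \frac{27 + \left(10 - 4\right)}{6 + \left(10 - 4\right)}} = \frac{1}{-942 + \frac{27 + 6}{6 + 6}} = \frac{1}{-942 + \frac{1}{12} \cdot 33} = \frac{1}{-942 + \frac{11}{4}} = \frac{1}{- \frac{3757}{4}} = - \frac{4}{3757}$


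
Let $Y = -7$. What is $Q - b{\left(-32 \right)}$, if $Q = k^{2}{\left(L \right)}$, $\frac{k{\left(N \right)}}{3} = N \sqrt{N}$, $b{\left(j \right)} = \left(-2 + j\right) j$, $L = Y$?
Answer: $-4175$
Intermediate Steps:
$L = -7$
$b{\left(j \right)} = j \left(-2 + j\right)$
$k{\left(N \right)} = 3 N^{\frac{3}{2}}$ ($k{\left(N \right)} = 3 N \sqrt{N} = 3 N^{\frac{3}{2}}$)
$Q = -3087$ ($Q = \left(3 \left(-7\right)^{\frac{3}{2}}\right)^{2} = \left(3 \left(- 7 i \sqrt{7}\right)\right)^{2} = \left(- 21 i \sqrt{7}\right)^{2} = -3087$)
$Q - b{\left(-32 \right)} = -3087 - - 32 \left(-2 - 32\right) = -3087 - \left(-32\right) \left(-34\right) = -3087 - 1088 = -4175$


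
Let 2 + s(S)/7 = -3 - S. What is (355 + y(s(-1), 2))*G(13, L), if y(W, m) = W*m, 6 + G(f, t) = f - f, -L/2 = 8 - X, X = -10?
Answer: -1794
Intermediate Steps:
s(S) = -35 - 7*S (s(S) = -14 + 7*(-3 - S) = -14 + (-21 - 7*S) = -35 - 7*S)
L = -36 (L = -2*(8 - 1*(-10)) = -2*(8 + 10) = -2*18 = -36)
G(f, t) = -6 (G(f, t) = -6 + (f - f) = -6 + 0 = -6)
(355 + y(s(-1), 2))*G(13, L) = (355 + (-35 - 7*(-1))*2)*(-6) = (355 + (-35 + 7)*2)*(-6) = (355 - 28*2)*(-6) = (355 - 56)*(-6) = 299*(-6) = -1794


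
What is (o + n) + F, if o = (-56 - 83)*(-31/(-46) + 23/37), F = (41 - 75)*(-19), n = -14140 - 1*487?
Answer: -24102157/1702 ≈ -14161.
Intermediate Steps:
n = -14627 (n = -14140 - 487 = -14627)
F = 646 (F = -34*(-19) = 646)
o = -306495/1702 (o = -139*(-31*(-1/46) + 23*(1/37)) = -139*(31/46 + 23/37) = -139*2205/1702 = -306495/1702 ≈ -180.08)
(o + n) + F = (-306495/1702 - 14627) + 646 = -25201649/1702 + 646 = -24102157/1702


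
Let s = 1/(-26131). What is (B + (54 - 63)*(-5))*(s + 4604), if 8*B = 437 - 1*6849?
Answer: -182024677099/52262 ≈ -3.4829e+6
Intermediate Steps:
B = -1603/2 (B = (437 - 1*6849)/8 = (437 - 6849)/8 = (⅛)*(-6412) = -1603/2 ≈ -801.50)
s = -1/26131 ≈ -3.8269e-5
(B + (54 - 63)*(-5))*(s + 4604) = (-1603/2 + (54 - 63)*(-5))*(-1/26131 + 4604) = (-1603/2 - 9*(-5))*(120307123/26131) = (-1603/2 + 45)*(120307123/26131) = -1513/2*120307123/26131 = -182024677099/52262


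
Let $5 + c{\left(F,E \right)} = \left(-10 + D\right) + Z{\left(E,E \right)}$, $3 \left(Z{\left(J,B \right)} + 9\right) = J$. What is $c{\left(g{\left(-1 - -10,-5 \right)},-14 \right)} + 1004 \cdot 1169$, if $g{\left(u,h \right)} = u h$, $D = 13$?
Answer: $\frac{3520981}{3} \approx 1.1737 \cdot 10^{6}$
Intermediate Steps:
$Z{\left(J,B \right)} = -9 + \frac{J}{3}$
$g{\left(u,h \right)} = h u$
$c{\left(F,E \right)} = -11 + \frac{E}{3}$ ($c{\left(F,E \right)} = -5 + \left(\left(-10 + 13\right) + \left(-9 + \frac{E}{3}\right)\right) = -5 + \left(3 + \left(-9 + \frac{E}{3}\right)\right) = -5 + \left(-6 + \frac{E}{3}\right) = -11 + \frac{E}{3}$)
$c{\left(g{\left(-1 - -10,-5 \right)},-14 \right)} + 1004 \cdot 1169 = \left(-11 + \frac{1}{3} \left(-14\right)\right) + 1004 \cdot 1169 = \left(-11 - \frac{14}{3}\right) + 1173676 = - \frac{47}{3} + 1173676 = \frac{3520981}{3}$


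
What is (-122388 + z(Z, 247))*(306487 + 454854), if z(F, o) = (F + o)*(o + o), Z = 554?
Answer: 208079063346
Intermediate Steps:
z(F, o) = 2*o*(F + o) (z(F, o) = (F + o)*(2*o) = 2*o*(F + o))
(-122388 + z(Z, 247))*(306487 + 454854) = (-122388 + 2*247*(554 + 247))*(306487 + 454854) = (-122388 + 2*247*801)*761341 = (-122388 + 395694)*761341 = 273306*761341 = 208079063346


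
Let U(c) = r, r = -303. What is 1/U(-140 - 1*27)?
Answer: -1/303 ≈ -0.0033003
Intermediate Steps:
U(c) = -303
1/U(-140 - 1*27) = 1/(-303) = -1/303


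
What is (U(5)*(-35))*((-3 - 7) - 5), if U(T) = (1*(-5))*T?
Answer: -13125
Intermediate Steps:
U(T) = -5*T
(U(5)*(-35))*((-3 - 7) - 5) = (-5*5*(-35))*((-3 - 7) - 5) = (-25*(-35))*(-10 - 5) = 875*(-15) = -13125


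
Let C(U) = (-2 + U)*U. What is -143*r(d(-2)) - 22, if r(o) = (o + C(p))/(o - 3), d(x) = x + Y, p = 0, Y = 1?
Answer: -231/4 ≈ -57.750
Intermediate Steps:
C(U) = U*(-2 + U)
d(x) = 1 + x (d(x) = x + 1 = 1 + x)
r(o) = o/(-3 + o) (r(o) = (o + 0*(-2 + 0))/(o - 3) = (o + 0*(-2))/(-3 + o) = (o + 0)/(-3 + o) = o/(-3 + o))
-143*r(d(-2)) - 22 = -143*(1 - 2)/(-3 + (1 - 2)) - 22 = -(-143)/(-3 - 1) - 22 = -(-143)/(-4) - 22 = -(-143)*(-1)/4 - 22 = -143*1/4 - 22 = -143/4 - 22 = -231/4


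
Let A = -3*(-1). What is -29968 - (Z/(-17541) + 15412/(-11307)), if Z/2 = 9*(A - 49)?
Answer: -660386097280/22037343 ≈ -29967.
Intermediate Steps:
A = 3
Z = -828 (Z = 2*(9*(3 - 49)) = 2*(9*(-46)) = 2*(-414) = -828)
-29968 - (Z/(-17541) + 15412/(-11307)) = -29968 - (-828/(-17541) + 15412/(-11307)) = -29968 - (-828*(-1/17541) + 15412*(-1/11307)) = -29968 - (92/1949 - 15412/11307) = -29968 - 1*(-28997744/22037343) = -29968 + 28997744/22037343 = -660386097280/22037343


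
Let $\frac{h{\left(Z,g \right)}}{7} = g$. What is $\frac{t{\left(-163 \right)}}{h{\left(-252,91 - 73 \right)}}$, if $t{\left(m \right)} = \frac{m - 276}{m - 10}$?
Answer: $\frac{439}{21798} \approx 0.020139$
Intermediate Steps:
$h{\left(Z,g \right)} = 7 g$
$t{\left(m \right)} = \frac{-276 + m}{-10 + m}$
$\frac{t{\left(-163 \right)}}{h{\left(-252,91 - 73 \right)}} = \frac{\frac{1}{-10 - 163} \left(-276 - 163\right)}{7 \left(91 - 73\right)} = \frac{\frac{1}{-173} \left(-439\right)}{7 \left(91 - 73\right)} = \frac{\left(- \frac{1}{173}\right) \left(-439\right)}{7 \cdot 18} = \frac{439}{173 \cdot 126} = \frac{439}{173} \cdot \frac{1}{126} = \frac{439}{21798}$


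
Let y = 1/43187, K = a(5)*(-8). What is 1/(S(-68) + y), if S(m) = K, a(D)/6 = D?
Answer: -43187/10364879 ≈ -0.0041667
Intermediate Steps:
a(D) = 6*D
K = -240 (K = (6*5)*(-8) = 30*(-8) = -240)
S(m) = -240
y = 1/43187 ≈ 2.3155e-5
1/(S(-68) + y) = 1/(-240 + 1/43187) = 1/(-10364879/43187) = -43187/10364879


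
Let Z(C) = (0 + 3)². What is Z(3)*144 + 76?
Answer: 1372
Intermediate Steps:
Z(C) = 9 (Z(C) = 3² = 9)
Z(3)*144 + 76 = 9*144 + 76 = 1296 + 76 = 1372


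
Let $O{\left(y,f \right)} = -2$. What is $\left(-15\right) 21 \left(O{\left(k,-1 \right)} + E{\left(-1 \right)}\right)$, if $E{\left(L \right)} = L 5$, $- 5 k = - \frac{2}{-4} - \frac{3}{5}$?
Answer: $2205$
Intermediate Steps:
$k = \frac{1}{50}$ ($k = - \frac{- \frac{2}{-4} - \frac{3}{5}}{5} = - \frac{\left(-2\right) \left(- \frac{1}{4}\right) - \frac{3}{5}}{5} = - \frac{\frac{1}{2} - \frac{3}{5}}{5} = \left(- \frac{1}{5}\right) \left(- \frac{1}{10}\right) = \frac{1}{50} \approx 0.02$)
$E{\left(L \right)} = 5 L$
$\left(-15\right) 21 \left(O{\left(k,-1 \right)} + E{\left(-1 \right)}\right) = \left(-15\right) 21 \left(-2 + 5 \left(-1\right)\right) = - 315 \left(-2 - 5\right) = \left(-315\right) \left(-7\right) = 2205$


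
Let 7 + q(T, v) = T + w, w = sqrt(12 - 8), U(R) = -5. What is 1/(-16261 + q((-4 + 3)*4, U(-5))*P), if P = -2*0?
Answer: -1/16261 ≈ -6.1497e-5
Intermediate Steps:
w = 2 (w = sqrt(4) = 2)
P = 0
q(T, v) = -5 + T (q(T, v) = -7 + (T + 2) = -7 + (2 + T) = -5 + T)
1/(-16261 + q((-4 + 3)*4, U(-5))*P) = 1/(-16261 + (-5 + (-4 + 3)*4)*0) = 1/(-16261 + (-5 - 1*4)*0) = 1/(-16261 + (-5 - 4)*0) = 1/(-16261 - 9*0) = 1/(-16261 + 0) = 1/(-16261) = -1/16261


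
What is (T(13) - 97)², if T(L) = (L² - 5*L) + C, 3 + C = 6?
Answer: 100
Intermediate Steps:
C = 3 (C = -3 + 6 = 3)
T(L) = 3 + L² - 5*L (T(L) = (L² - 5*L) + 3 = 3 + L² - 5*L)
(T(13) - 97)² = ((3 + 13² - 5*13) - 97)² = ((3 + 169 - 65) - 97)² = (107 - 97)² = 10² = 100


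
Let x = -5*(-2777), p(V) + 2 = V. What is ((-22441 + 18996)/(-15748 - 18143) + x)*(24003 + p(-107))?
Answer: 864926003240/2607 ≈ 3.3177e+8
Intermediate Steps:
p(V) = -2 + V
x = 13885
((-22441 + 18996)/(-15748 - 18143) + x)*(24003 + p(-107)) = ((-22441 + 18996)/(-15748 - 18143) + 13885)*(24003 + (-2 - 107)) = (-3445/(-33891) + 13885)*(24003 - 109) = (-3445*(-1/33891) + 13885)*23894 = (265/2607 + 13885)*23894 = (36198460/2607)*23894 = 864926003240/2607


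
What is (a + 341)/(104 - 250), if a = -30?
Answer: -311/146 ≈ -2.1301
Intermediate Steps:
(a + 341)/(104 - 250) = (-30 + 341)/(104 - 250) = 311/(-146) = 311*(-1/146) = -311/146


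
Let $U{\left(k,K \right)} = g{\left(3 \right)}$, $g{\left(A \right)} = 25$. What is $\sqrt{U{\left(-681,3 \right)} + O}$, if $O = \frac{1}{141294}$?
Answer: $\frac{\sqrt{499100002194}}{141294} \approx 5.0$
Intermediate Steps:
$O = \frac{1}{141294} \approx 7.0774 \cdot 10^{-6}$
$U{\left(k,K \right)} = 25$
$\sqrt{U{\left(-681,3 \right)} + O} = \sqrt{25 + \frac{1}{141294}} = \sqrt{\frac{3532351}{141294}} = \frac{\sqrt{499100002194}}{141294}$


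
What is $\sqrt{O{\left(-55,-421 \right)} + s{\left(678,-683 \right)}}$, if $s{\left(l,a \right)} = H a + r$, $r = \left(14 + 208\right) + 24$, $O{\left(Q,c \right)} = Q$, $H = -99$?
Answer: $4 \sqrt{4238} \approx 260.4$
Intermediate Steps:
$r = 246$ ($r = 222 + 24 = 246$)
$s{\left(l,a \right)} = 246 - 99 a$ ($s{\left(l,a \right)} = - 99 a + 246 = 246 - 99 a$)
$\sqrt{O{\left(-55,-421 \right)} + s{\left(678,-683 \right)}} = \sqrt{-55 + \left(246 - -67617\right)} = \sqrt{-55 + \left(246 + 67617\right)} = \sqrt{-55 + 67863} = \sqrt{67808} = 4 \sqrt{4238}$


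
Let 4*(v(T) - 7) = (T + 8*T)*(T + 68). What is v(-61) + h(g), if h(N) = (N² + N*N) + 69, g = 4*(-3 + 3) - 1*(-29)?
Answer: 3189/4 ≈ 797.25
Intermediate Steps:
v(T) = 7 + 9*T*(68 + T)/4 (v(T) = 7 + ((T + 8*T)*(T + 68))/4 = 7 + ((9*T)*(68 + T))/4 = 7 + (9*T*(68 + T))/4 = 7 + 9*T*(68 + T)/4)
g = 29 (g = 4*0 + 29 = 0 + 29 = 29)
h(N) = 69 + 2*N² (h(N) = (N² + N²) + 69 = 2*N² + 69 = 69 + 2*N²)
v(-61) + h(g) = (7 + 153*(-61) + (9/4)*(-61)²) + (69 + 2*29²) = (7 - 9333 + (9/4)*3721) + (69 + 2*841) = (7 - 9333 + 33489/4) + (69 + 1682) = -3815/4 + 1751 = 3189/4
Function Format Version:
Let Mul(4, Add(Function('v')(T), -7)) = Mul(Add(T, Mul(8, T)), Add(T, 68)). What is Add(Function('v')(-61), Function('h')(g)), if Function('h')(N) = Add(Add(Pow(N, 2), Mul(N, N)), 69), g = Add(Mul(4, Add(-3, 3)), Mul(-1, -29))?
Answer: Rational(3189, 4) ≈ 797.25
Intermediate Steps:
Function('v')(T) = Add(7, Mul(Rational(9, 4), T, Add(68, T))) (Function('v')(T) = Add(7, Mul(Rational(1, 4), Mul(Add(T, Mul(8, T)), Add(T, 68)))) = Add(7, Mul(Rational(1, 4), Mul(Mul(9, T), Add(68, T)))) = Add(7, Mul(Rational(1, 4), Mul(9, T, Add(68, T)))) = Add(7, Mul(Rational(9, 4), T, Add(68, T))))
g = 29 (g = Add(Mul(4, 0), 29) = Add(0, 29) = 29)
Function('h')(N) = Add(69, Mul(2, Pow(N, 2))) (Function('h')(N) = Add(Add(Pow(N, 2), Pow(N, 2)), 69) = Add(Mul(2, Pow(N, 2)), 69) = Add(69, Mul(2, Pow(N, 2))))
Add(Function('v')(-61), Function('h')(g)) = Add(Add(7, Mul(153, -61), Mul(Rational(9, 4), Pow(-61, 2))), Add(69, Mul(2, Pow(29, 2)))) = Add(Add(7, -9333, Mul(Rational(9, 4), 3721)), Add(69, Mul(2, 841))) = Add(Add(7, -9333, Rational(33489, 4)), Add(69, 1682)) = Add(Rational(-3815, 4), 1751) = Rational(3189, 4)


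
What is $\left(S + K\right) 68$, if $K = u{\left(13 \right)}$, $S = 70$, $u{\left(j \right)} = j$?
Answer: $5644$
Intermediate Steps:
$K = 13$
$\left(S + K\right) 68 = \left(70 + 13\right) 68 = 83 \cdot 68 = 5644$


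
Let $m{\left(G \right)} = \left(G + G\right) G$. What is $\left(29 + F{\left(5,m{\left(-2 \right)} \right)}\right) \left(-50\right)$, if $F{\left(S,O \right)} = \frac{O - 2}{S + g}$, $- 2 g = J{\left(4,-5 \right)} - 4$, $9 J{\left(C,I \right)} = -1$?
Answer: $- \frac{189550}{127} \approx -1492.5$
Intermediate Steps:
$m{\left(G \right)} = 2 G^{2}$ ($m{\left(G \right)} = 2 G G = 2 G^{2}$)
$J{\left(C,I \right)} = - \frac{1}{9}$ ($J{\left(C,I \right)} = \frac{1}{9} \left(-1\right) = - \frac{1}{9}$)
$g = \frac{37}{18}$ ($g = - \frac{- \frac{1}{9} - 4}{2} = \left(- \frac{1}{2}\right) \left(- \frac{37}{9}\right) = \frac{37}{18} \approx 2.0556$)
$F{\left(S,O \right)} = \frac{-2 + O}{\frac{37}{18} + S}$ ($F{\left(S,O \right)} = \frac{O - 2}{S + \frac{37}{18}} = \frac{-2 + O}{\frac{37}{18} + S}$)
$\left(29 + F{\left(5,m{\left(-2 \right)} \right)}\right) \left(-50\right) = \left(29 + \frac{18 \left(-2 + 2 \left(-2\right)^{2}\right)}{37 + 18 \cdot 5}\right) \left(-50\right) = \left(29 + \frac{18 \left(-2 + 2 \cdot 4\right)}{37 + 90}\right) \left(-50\right) = \left(29 + \frac{18 \left(-2 + 8\right)}{127}\right) \left(-50\right) = \left(29 + 18 \cdot \frac{1}{127} \cdot 6\right) \left(-50\right) = \left(29 + \frac{108}{127}\right) \left(-50\right) = \frac{3791}{127} \left(-50\right) = - \frac{189550}{127}$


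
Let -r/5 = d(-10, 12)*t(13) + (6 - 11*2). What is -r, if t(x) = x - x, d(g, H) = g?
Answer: -80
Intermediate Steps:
t(x) = 0
r = 80 (r = -5*(-10*0 + (6 - 11*2)) = -5*(0 + (6 - 22)) = -5*(0 - 16) = -5*(-16) = 80)
-r = -1*80 = -80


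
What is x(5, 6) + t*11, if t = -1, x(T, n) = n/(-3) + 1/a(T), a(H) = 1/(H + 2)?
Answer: -6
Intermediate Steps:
a(H) = 1/(2 + H)
x(T, n) = 2 + T - n/3 (x(T, n) = n/(-3) + 1/1/(2 + T) = n*(-⅓) + 1*(2 + T) = -n/3 + (2 + T) = 2 + T - n/3)
x(5, 6) + t*11 = (2 + 5 - ⅓*6) - 1*11 = (2 + 5 - 2) - 11 = 5 - 11 = -6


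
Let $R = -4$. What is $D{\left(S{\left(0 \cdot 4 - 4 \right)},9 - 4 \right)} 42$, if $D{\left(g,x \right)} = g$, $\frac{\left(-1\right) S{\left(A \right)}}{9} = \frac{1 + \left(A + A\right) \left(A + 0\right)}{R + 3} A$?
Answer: $-49896$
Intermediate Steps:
$S{\left(A \right)} = - 9 A \left(-1 - 2 A^{2}\right)$ ($S{\left(A \right)} = - 9 \frac{1 + \left(A + A\right) \left(A + 0\right)}{-4 + 3} A = - 9 \frac{1 + 2 A A}{-1} A = - 9 \left(1 + 2 A^{2}\right) \left(-1\right) A = - 9 \left(-1 - 2 A^{2}\right) A = - 9 A \left(-1 - 2 A^{2}\right)$)
$D{\left(S{\left(0 \cdot 4 - 4 \right)},9 - 4 \right)} 42 = \left(9 \left(0 \cdot 4 - 4\right) + 18 \left(0 \cdot 4 - 4\right)^{3}\right) 42 = \left(9 \left(0 - 4\right) + 18 \left(0 - 4\right)^{3}\right) 42 = \left(9 \left(-4\right) + 18 \left(-4\right)^{3}\right) 42 = \left(-36 + 18 \left(-64\right)\right) 42 = \left(-36 - 1152\right) 42 = \left(-1188\right) 42 = -49896$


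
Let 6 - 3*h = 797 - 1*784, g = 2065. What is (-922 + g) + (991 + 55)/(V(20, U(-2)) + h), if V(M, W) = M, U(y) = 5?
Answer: 63717/53 ≈ 1202.2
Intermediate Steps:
h = -7/3 (h = 2 - (797 - 1*784)/3 = 2 - (797 - 784)/3 = 2 - 1/3*13 = 2 - 13/3 = -7/3 ≈ -2.3333)
(-922 + g) + (991 + 55)/(V(20, U(-2)) + h) = (-922 + 2065) + (991 + 55)/(20 - 7/3) = 1143 + 1046/(53/3) = 1143 + 1046*(3/53) = 1143 + 3138/53 = 63717/53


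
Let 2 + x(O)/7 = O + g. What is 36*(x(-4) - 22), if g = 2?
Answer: -1800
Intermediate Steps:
x(O) = 7*O (x(O) = -14 + 7*(O + 2) = -14 + 7*(2 + O) = -14 + (14 + 7*O) = 7*O)
36*(x(-4) - 22) = 36*(7*(-4) - 22) = 36*(-28 - 22) = 36*(-50) = -1800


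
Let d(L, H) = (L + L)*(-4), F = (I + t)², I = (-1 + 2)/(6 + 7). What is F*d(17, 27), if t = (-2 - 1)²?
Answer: -1893664/169 ≈ -11205.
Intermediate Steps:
I = 1/13 ≈ 0.076923
t = 9 (t = (-3)² = 9)
F = 13924/169 (F = (1/13 + 9)² = (118/13)² = 13924/169 ≈ 82.391)
d(L, H) = -8*L (d(L, H) = (2*L)*(-4) = -8*L)
F*d(17, 27) = 13924*(-8*17)/169 = (13924/169)*(-136) = -1893664/169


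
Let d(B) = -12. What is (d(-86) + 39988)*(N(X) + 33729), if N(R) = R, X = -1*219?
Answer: 1339595760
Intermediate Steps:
X = -219
(d(-86) + 39988)*(N(X) + 33729) = (-12 + 39988)*(-219 + 33729) = 39976*33510 = 1339595760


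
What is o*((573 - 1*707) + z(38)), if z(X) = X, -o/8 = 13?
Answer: 9984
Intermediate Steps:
o = -104 (o = -8*13 = -104)
o*((573 - 1*707) + z(38)) = -104*((573 - 1*707) + 38) = -104*((573 - 707) + 38) = -104*(-134 + 38) = -104*(-96) = 9984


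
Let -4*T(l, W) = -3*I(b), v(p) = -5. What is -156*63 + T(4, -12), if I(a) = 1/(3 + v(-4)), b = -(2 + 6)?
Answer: -78627/8 ≈ -9828.4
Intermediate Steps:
b = -8 (b = -1*8 = -8)
I(a) = -½ (I(a) = 1/(3 - 5) = 1/(-2) = -½)
T(l, W) = -3/8 (T(l, W) = -(-3)*(-1)/(4*2) = -¼*3/2 = -3/8)
-156*63 + T(4, -12) = -156*63 - 3/8 = -9828 - 3/8 = -78627/8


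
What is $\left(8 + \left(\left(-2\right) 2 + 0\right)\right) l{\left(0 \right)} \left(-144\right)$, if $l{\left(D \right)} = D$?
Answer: $0$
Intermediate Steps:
$\left(8 + \left(\left(-2\right) 2 + 0\right)\right) l{\left(0 \right)} \left(-144\right) = \left(8 + \left(\left(-2\right) 2 + 0\right)\right) 0 \left(-144\right) = \left(8 + \left(-4 + 0\right)\right) 0 \left(-144\right) = \left(8 - 4\right) 0 \left(-144\right) = 4 \cdot 0 \left(-144\right) = 0 \left(-144\right) = 0$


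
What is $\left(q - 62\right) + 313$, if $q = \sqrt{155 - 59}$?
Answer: $251 + 4 \sqrt{6} \approx 260.8$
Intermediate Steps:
$q = 4 \sqrt{6}$ ($q = \sqrt{96} = 4 \sqrt{6} \approx 9.798$)
$\left(q - 62\right) + 313 = \left(4 \sqrt{6} - 62\right) + 313 = \left(-62 + 4 \sqrt{6}\right) + 313 = 251 + 4 \sqrt{6}$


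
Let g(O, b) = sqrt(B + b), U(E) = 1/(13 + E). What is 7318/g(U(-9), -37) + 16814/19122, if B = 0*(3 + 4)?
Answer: 8407/9561 - 7318*I*sqrt(37)/37 ≈ 0.8793 - 1203.1*I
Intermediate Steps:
B = 0 (B = 0*7 = 0)
g(O, b) = sqrt(b) (g(O, b) = sqrt(0 + b) = sqrt(b))
7318/g(U(-9), -37) + 16814/19122 = 7318/(sqrt(-37)) + 16814/19122 = 7318/((I*sqrt(37))) + 16814*(1/19122) = 7318*(-I*sqrt(37)/37) + 8407/9561 = -7318*I*sqrt(37)/37 + 8407/9561 = 8407/9561 - 7318*I*sqrt(37)/37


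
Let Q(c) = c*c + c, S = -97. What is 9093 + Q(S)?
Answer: 18405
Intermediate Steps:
Q(c) = c + c**2 (Q(c) = c**2 + c = c + c**2)
9093 + Q(S) = 9093 - 97*(1 - 97) = 9093 - 97*(-96) = 9093 + 9312 = 18405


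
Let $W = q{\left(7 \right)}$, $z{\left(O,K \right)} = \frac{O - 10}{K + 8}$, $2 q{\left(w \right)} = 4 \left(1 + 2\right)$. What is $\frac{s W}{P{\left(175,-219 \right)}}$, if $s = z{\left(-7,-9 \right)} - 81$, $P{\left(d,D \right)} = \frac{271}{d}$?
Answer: $- \frac{67200}{271} \approx -247.97$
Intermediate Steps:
$q{\left(w \right)} = 6$ ($q{\left(w \right)} = \frac{4 \left(1 + 2\right)}{2} = \frac{4 \cdot 3}{2} = \frac{1}{2} \cdot 12 = 6$)
$z{\left(O,K \right)} = \frac{-10 + O}{8 + K}$
$s = -64$ ($s = \frac{-10 - 7}{8 - 9} - 81 = \frac{1}{-1} \left(-17\right) - 81 = \left(-1\right) \left(-17\right) - 81 = 17 - 81 = -64$)
$W = 6$
$\frac{s W}{P{\left(175,-219 \right)}} = \frac{\left(-64\right) 6}{271 \cdot \frac{1}{175}} = - \frac{384}{271 \cdot \frac{1}{175}} = - \frac{384}{\frac{271}{175}} = \left(-384\right) \frac{175}{271} = - \frac{67200}{271}$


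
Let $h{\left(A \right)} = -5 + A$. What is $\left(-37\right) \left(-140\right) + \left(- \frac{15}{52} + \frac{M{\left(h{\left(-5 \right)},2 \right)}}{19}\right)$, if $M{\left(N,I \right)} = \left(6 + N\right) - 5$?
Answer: $\frac{5117087}{988} \approx 5179.2$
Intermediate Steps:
$M{\left(N,I \right)} = 1 + N$
$\left(-37\right) \left(-140\right) + \left(- \frac{15}{52} + \frac{M{\left(h{\left(-5 \right)},2 \right)}}{19}\right) = \left(-37\right) \left(-140\right) + \left(- \frac{15}{52} + \frac{1 - 10}{19}\right) = 5180 + \left(\left(-15\right) \frac{1}{52} + \left(1 - 10\right) \frac{1}{19}\right) = 5180 - \frac{753}{988} = \frac{5117087}{988}$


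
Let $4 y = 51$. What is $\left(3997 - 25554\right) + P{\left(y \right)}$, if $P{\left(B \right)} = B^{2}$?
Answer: $- \frac{342311}{16} \approx -21394.0$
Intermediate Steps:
$y = \frac{51}{4}$ ($y = \frac{1}{4} \cdot 51 = \frac{51}{4} \approx 12.75$)
$\left(3997 - 25554\right) + P{\left(y \right)} = \left(3997 - 25554\right) + \left(\frac{51}{4}\right)^{2} = -21557 + \frac{2601}{16} = - \frac{342311}{16}$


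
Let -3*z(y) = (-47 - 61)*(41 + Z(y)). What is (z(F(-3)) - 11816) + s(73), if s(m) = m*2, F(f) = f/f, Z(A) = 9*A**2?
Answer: -9870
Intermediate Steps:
F(f) = 1
z(y) = 1476 + 324*y**2 (z(y) = -(-47 - 61)*(41 + 9*y**2)/3 = -(-36)*(41 + 9*y**2) = -(-4428 - 972*y**2)/3 = 1476 + 324*y**2)
s(m) = 2*m
(z(F(-3)) - 11816) + s(73) = ((1476 + 324*1**2) - 11816) + 2*73 = ((1476 + 324*1) - 11816) + 146 = ((1476 + 324) - 11816) + 146 = (1800 - 11816) + 146 = -10016 + 146 = -9870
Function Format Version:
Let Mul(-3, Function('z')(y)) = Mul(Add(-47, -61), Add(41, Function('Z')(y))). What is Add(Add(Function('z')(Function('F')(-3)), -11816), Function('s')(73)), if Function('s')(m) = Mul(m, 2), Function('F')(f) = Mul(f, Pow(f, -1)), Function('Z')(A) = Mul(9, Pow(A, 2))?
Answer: -9870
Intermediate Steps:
Function('F')(f) = 1
Function('z')(y) = Add(1476, Mul(324, Pow(y, 2))) (Function('z')(y) = Mul(Rational(-1, 3), Mul(Add(-47, -61), Add(41, Mul(9, Pow(y, 2))))) = Mul(Rational(-1, 3), Mul(-108, Add(41, Mul(9, Pow(y, 2))))) = Mul(Rational(-1, 3), Add(-4428, Mul(-972, Pow(y, 2)))) = Add(1476, Mul(324, Pow(y, 2))))
Function('s')(m) = Mul(2, m)
Add(Add(Function('z')(Function('F')(-3)), -11816), Function('s')(73)) = Add(Add(Add(1476, Mul(324, Pow(1, 2))), -11816), Mul(2, 73)) = Add(Add(Add(1476, Mul(324, 1)), -11816), 146) = Add(Add(Add(1476, 324), -11816), 146) = Add(Add(1800, -11816), 146) = Add(-10016, 146) = -9870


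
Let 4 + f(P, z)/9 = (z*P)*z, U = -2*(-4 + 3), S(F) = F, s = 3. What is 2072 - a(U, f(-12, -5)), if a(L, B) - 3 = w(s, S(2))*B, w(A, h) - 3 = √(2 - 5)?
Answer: 10277 + 2736*I*√3 ≈ 10277.0 + 4738.9*I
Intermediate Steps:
U = 2 (U = -2*(-1) = 2)
w(A, h) = 3 + I*√3 (w(A, h) = 3 + √(2 - 5) = 3 + √(-3) = 3 + I*√3)
f(P, z) = -36 + 9*P*z² (f(P, z) = -36 + 9*((z*P)*z) = -36 + 9*((P*z)*z) = -36 + 9*(P*z²) = -36 + 9*P*z²)
a(L, B) = 3 + B*(3 + I*√3) (a(L, B) = 3 + (3 + I*√3)*B = 3 + B*(3 + I*√3))
2072 - a(U, f(-12, -5)) = 2072 - (3 + (-36 + 9*(-12)*(-5)²)*(3 + I*√3)) = 2072 - (3 + (-36 + 9*(-12)*25)*(3 + I*√3)) = 2072 - (3 + (-36 - 2700)*(3 + I*√3)) = 2072 - (3 - 2736*(3 + I*√3)) = 2072 - (3 + (-8208 - 2736*I*√3)) = 2072 - (-8205 - 2736*I*√3) = 2072 + (8205 + 2736*I*√3) = 10277 + 2736*I*√3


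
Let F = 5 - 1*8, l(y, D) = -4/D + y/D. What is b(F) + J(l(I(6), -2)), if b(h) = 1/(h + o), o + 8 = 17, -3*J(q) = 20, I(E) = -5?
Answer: -13/2 ≈ -6.5000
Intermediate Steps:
J(q) = -20/3 (J(q) = -⅓*20 = -20/3)
F = -3 (F = 5 - 8 = -3)
o = 9 (o = -8 + 17 = 9)
b(h) = 1/(9 + h) (b(h) = 1/(h + 9) = 1/(9 + h))
b(F) + J(l(I(6), -2)) = 1/(9 - 3) - 20/3 = 1/6 - 20/3 = ⅙ - 20/3 = -13/2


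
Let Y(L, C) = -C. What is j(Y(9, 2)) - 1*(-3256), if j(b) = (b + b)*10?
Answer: 3216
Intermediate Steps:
j(b) = 20*b (j(b) = (2*b)*10 = 20*b)
j(Y(9, 2)) - 1*(-3256) = 20*(-1*2) - 1*(-3256) = 20*(-2) + 3256 = -40 + 3256 = 3216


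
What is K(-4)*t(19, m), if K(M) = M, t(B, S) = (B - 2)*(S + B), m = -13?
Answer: -408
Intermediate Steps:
t(B, S) = (-2 + B)*(B + S)
K(-4)*t(19, m) = -4*(19² - 2*19 - 2*(-13) + 19*(-13)) = -4*(361 - 38 + 26 - 247) = -4*102 = -408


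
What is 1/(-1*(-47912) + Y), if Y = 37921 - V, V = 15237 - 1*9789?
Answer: 1/80385 ≈ 1.2440e-5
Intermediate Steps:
V = 5448 (V = 15237 - 9789 = 5448)
Y = 32473 (Y = 37921 - 1*5448 = 37921 - 5448 = 32473)
1/(-1*(-47912) + Y) = 1/(-1*(-47912) + 32473) = 1/(47912 + 32473) = 1/80385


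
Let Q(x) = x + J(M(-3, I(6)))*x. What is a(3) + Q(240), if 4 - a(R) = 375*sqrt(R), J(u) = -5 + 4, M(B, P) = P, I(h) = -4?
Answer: 4 - 375*sqrt(3) ≈ -645.52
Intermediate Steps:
J(u) = -1
a(R) = 4 - 375*sqrt(R)
Q(x) = 0 (Q(x) = x - x = 0)
a(3) + Q(240) = (4 - 375*sqrt(3)) + 0 = 4 - 375*sqrt(3)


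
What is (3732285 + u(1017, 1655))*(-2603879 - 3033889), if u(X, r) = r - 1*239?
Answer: -21049740019368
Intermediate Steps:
u(X, r) = -239 + r (u(X, r) = r - 239 = -239 + r)
(3732285 + u(1017, 1655))*(-2603879 - 3033889) = (3732285 + (-239 + 1655))*(-2603879 - 3033889) = (3732285 + 1416)*(-5637768) = 3733701*(-5637768) = -21049740019368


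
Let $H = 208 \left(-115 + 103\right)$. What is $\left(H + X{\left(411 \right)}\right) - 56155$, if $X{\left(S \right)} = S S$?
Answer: $110270$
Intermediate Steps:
$X{\left(S \right)} = S^{2}$
$H = -2496$ ($H = 208 \left(-12\right) = -2496$)
$\left(H + X{\left(411 \right)}\right) - 56155 = \left(-2496 + 411^{2}\right) - 56155 = \left(-2496 + 168921\right) - 56155 = 166425 - 56155 = 110270$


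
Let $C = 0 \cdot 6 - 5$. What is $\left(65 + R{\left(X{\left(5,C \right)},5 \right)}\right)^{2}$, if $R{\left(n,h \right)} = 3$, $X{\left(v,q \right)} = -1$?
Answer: $4624$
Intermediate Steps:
$C = -5$ ($C = 0 - 5 = -5$)
$\left(65 + R{\left(X{\left(5,C \right)},5 \right)}\right)^{2} = \left(65 + 3\right)^{2} = 68^{2} = 4624$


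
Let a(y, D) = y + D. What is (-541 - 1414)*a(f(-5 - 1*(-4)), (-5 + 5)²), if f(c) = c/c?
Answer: -1955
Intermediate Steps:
f(c) = 1
a(y, D) = D + y
(-541 - 1414)*a(f(-5 - 1*(-4)), (-5 + 5)²) = (-541 - 1414)*((-5 + 5)² + 1) = -1955*(0² + 1) = -1955*(0 + 1) = -1955*1 = -1955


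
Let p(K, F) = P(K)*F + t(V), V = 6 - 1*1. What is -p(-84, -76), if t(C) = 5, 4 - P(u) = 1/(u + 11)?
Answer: 21903/73 ≈ 300.04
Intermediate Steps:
P(u) = 4 - 1/(11 + u) (P(u) = 4 - 1/(u + 11) = 4 - 1/(11 + u))
V = 5 (V = 6 - 1 = 5)
p(K, F) = 5 + F*(43 + 4*K)/(11 + K) (p(K, F) = ((43 + 4*K)/(11 + K))*F + 5 = F*(43 + 4*K)/(11 + K) + 5 = 5 + F*(43 + 4*K)/(11 + K))
-p(-84, -76) = -(55 + 5*(-84) - 76*(43 + 4*(-84)))/(11 - 84) = -(55 - 420 - 76*(43 - 336))/(-73) = -(-1)*(55 - 420 - 76*(-293))/73 = -(-1)*(55 - 420 + 22268)/73 = -(-1)*21903/73 = -1*(-21903/73) = 21903/73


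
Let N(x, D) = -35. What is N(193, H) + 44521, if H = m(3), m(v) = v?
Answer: 44486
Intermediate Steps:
H = 3
N(193, H) + 44521 = -35 + 44521 = 44486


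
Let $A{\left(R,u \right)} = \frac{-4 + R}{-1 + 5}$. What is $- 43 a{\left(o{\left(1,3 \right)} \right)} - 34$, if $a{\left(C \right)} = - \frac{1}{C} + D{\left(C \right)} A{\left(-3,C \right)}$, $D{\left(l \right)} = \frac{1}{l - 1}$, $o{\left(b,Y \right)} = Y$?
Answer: $\frac{431}{24} \approx 17.958$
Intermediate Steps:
$A{\left(R,u \right)} = -1 + \frac{R}{4}$ ($A{\left(R,u \right)} = \frac{-4 + R}{4} = \left(-4 + R\right) \frac{1}{4} = -1 + \frac{R}{4}$)
$D{\left(l \right)} = \frac{1}{-1 + l}$
$a{\left(C \right)} = - \frac{1}{C} - \frac{7}{4 \left(-1 + C\right)}$ ($a{\left(C \right)} = - \frac{1}{C} + \frac{-1 + \frac{1}{4} \left(-3\right)}{-1 + C} = - \frac{1}{C} + \frac{-1 - \frac{3}{4}}{-1 + C} = - \frac{1}{C} + \frac{1}{-1 + C} \left(- \frac{7}{4}\right) = - \frac{1}{C} - \frac{7}{4 \left(-1 + C\right)}$)
$- 43 a{\left(o{\left(1,3 \right)} \right)} - 34 = - 43 \frac{4 - 33}{4 \cdot 3 \left(-1 + 3\right)} - 34 = - 43 \cdot \frac{1}{4} \cdot \frac{1}{3} \cdot \frac{1}{2} \left(4 - 33\right) - 34 = - 43 \cdot \frac{1}{4} \cdot \frac{1}{3} \cdot \frac{1}{2} \left(-29\right) - 34 = \left(-43\right) \left(- \frac{29}{24}\right) - 34 = \frac{1247}{24} - 34 = \frac{431}{24}$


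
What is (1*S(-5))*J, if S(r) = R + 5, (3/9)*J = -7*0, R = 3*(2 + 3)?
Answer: 0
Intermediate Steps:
R = 15 (R = 3*5 = 15)
J = 0 (J = 3*(-7*0) = 3*0 = 0)
S(r) = 20 (S(r) = 15 + 5 = 20)
(1*S(-5))*J = (1*20)*0 = 20*0 = 0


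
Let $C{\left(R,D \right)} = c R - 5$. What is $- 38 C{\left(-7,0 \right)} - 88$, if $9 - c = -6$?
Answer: $4092$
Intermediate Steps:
$c = 15$ ($c = 9 - -6 = 9 + 6 = 15$)
$C{\left(R,D \right)} = -5 + 15 R$ ($C{\left(R,D \right)} = 15 R - 5 = -5 + 15 R$)
$- 38 C{\left(-7,0 \right)} - 88 = - 38 \left(-5 + 15 \left(-7\right)\right) - 88 = - 38 \left(-5 - 105\right) - 88 = \left(-38\right) \left(-110\right) - 88 = 4180 - 88 = 4092$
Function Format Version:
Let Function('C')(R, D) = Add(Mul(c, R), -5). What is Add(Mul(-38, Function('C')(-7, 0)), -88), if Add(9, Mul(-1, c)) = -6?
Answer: 4092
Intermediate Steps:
c = 15 (c = Add(9, Mul(-1, -6)) = Add(9, 6) = 15)
Function('C')(R, D) = Add(-5, Mul(15, R)) (Function('C')(R, D) = Add(Mul(15, R), -5) = Add(-5, Mul(15, R)))
Add(Mul(-38, Function('C')(-7, 0)), -88) = Add(Mul(-38, Add(-5, Mul(15, -7))), -88) = Add(Mul(-38, Add(-5, -105)), -88) = Add(Mul(-38, -110), -88) = Add(4180, -88) = 4092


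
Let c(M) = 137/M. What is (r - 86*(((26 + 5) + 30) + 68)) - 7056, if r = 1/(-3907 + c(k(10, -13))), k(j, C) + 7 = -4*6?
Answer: -2200760131/121254 ≈ -18150.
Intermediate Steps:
k(j, C) = -31 (k(j, C) = -7 - 4*6 = -7 - 24 = -31)
r = -31/121254 (r = 1/(-3907 + 137/(-31)) = 1/(-3907 + 137*(-1/31)) = 1/(-3907 - 137/31) = 1/(-121254/31) = -31/121254 ≈ -0.00025566)
(r - 86*(((26 + 5) + 30) + 68)) - 7056 = (-31/121254 - 86*(((26 + 5) + 30) + 68)) - 7056 = (-31/121254 - 86*((31 + 30) + 68)) - 7056 = (-31/121254 - 86*(61 + 68)) - 7056 = (-31/121254 - 86*129) - 7056 = (-31/121254 - 11094) - 7056 = -1345191907/121254 - 7056 = -2200760131/121254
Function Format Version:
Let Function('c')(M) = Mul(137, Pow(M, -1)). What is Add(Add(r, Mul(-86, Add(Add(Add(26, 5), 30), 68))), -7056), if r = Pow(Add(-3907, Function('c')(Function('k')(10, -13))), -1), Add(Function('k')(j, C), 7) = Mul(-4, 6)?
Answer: Rational(-2200760131, 121254) ≈ -18150.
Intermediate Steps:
Function('k')(j, C) = -31 (Function('k')(j, C) = Add(-7, Mul(-4, 6)) = Add(-7, -24) = -31)
r = Rational(-31, 121254) (r = Pow(Add(-3907, Mul(137, Pow(-31, -1))), -1) = Pow(Add(-3907, Mul(137, Rational(-1, 31))), -1) = Pow(Add(-3907, Rational(-137, 31)), -1) = Pow(Rational(-121254, 31), -1) = Rational(-31, 121254) ≈ -0.00025566)
Add(Add(r, Mul(-86, Add(Add(Add(26, 5), 30), 68))), -7056) = Add(Add(Rational(-31, 121254), Mul(-86, Add(Add(Add(26, 5), 30), 68))), -7056) = Add(Add(Rational(-31, 121254), Mul(-86, Add(Add(31, 30), 68))), -7056) = Add(Add(Rational(-31, 121254), Mul(-86, Add(61, 68))), -7056) = Add(Add(Rational(-31, 121254), Mul(-86, 129)), -7056) = Add(Add(Rational(-31, 121254), -11094), -7056) = Add(Rational(-1345191907, 121254), -7056) = Rational(-2200760131, 121254)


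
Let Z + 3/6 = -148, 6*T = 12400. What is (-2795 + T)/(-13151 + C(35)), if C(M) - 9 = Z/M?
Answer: 152950/2760711 ≈ 0.055402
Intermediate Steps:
T = 6200/3 (T = (⅙)*12400 = 6200/3 ≈ 2066.7)
Z = -297/2 (Z = -½ - 148 = -297/2 ≈ -148.50)
C(M) = 9 - 297/(2*M)
(-2795 + T)/(-13151 + C(35)) = (-2795 + 6200/3)/(-13151 + (9 - 297/2/35)) = -2185/(3*(-13151 + (9 - 297/2*1/35))) = -2185/(3*(-13151 + (9 - 297/70))) = -2185/(3*(-13151 + 333/70)) = -2185/(3*(-920237/70)) = -2185/3*(-70/920237) = 152950/2760711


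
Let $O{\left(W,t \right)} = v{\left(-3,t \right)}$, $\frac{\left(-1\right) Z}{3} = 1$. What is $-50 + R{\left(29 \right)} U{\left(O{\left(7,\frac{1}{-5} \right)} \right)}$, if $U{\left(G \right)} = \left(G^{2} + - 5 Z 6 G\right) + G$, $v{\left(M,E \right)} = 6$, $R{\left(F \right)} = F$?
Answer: $16828$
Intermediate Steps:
$Z = -3$ ($Z = \left(-3\right) 1 = -3$)
$O{\left(W,t \right)} = 6$
$U{\left(G \right)} = G^{2} + 91 G$ ($U{\left(G \right)} = \left(G^{2} + \left(-5\right) \left(-3\right) 6 G\right) + G = \left(G^{2} + 15 \cdot 6 G\right) + G = \left(G^{2} + 90 G\right) + G = G^{2} + 91 G$)
$-50 + R{\left(29 \right)} U{\left(O{\left(7,\frac{1}{-5} \right)} \right)} = -50 + 29 \cdot 6 \left(91 + 6\right) = -50 + 29 \cdot 6 \cdot 97 = -50 + 29 \cdot 582 = -50 + 16878 = 16828$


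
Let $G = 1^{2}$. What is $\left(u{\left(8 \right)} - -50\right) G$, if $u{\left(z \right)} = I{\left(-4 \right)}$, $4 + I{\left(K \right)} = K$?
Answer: $42$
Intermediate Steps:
$I{\left(K \right)} = -4 + K$
$u{\left(z \right)} = -8$ ($u{\left(z \right)} = -4 - 4 = -8$)
$G = 1$
$\left(u{\left(8 \right)} - -50\right) G = \left(-8 - -50\right) 1 = \left(-8 + 50\right) 1 = 42 \cdot 1 = 42$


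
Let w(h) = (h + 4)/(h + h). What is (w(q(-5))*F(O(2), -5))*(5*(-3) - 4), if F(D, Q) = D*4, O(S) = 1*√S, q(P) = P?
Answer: -38*√2/5 ≈ -10.748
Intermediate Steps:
w(h) = (4 + h)/(2*h) (w(h) = (4 + h)/((2*h)) = (4 + h)*(1/(2*h)) = (4 + h)/(2*h))
O(S) = √S
F(D, Q) = 4*D
(w(q(-5))*F(O(2), -5))*(5*(-3) - 4) = (((½)*(4 - 5)/(-5))*(4*√2))*(5*(-3) - 4) = (((½)*(-⅕)*(-1))*(4*√2))*(-15 - 4) = ((4*√2)/10)*(-19) = (2*√2/5)*(-19) = -38*√2/5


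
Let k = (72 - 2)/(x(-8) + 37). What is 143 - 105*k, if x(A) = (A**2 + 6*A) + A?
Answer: -61/3 ≈ -20.333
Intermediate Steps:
x(A) = A**2 + 7*A
k = 14/9 (k = (72 - 2)/(-8*(7 - 8) + 37) = 70/(-8*(-1) + 37) = 70/(8 + 37) = 70/45 = 70*(1/45) = 14/9 ≈ 1.5556)
143 - 105*k = 143 - 105*14/9 = 143 - 490/3 = -61/3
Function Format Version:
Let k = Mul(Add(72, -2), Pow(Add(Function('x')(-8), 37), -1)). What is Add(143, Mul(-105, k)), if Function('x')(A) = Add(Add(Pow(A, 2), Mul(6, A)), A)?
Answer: Rational(-61, 3) ≈ -20.333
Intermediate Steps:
Function('x')(A) = Add(Pow(A, 2), Mul(7, A))
k = Rational(14, 9) (k = Mul(Add(72, -2), Pow(Add(Mul(-8, Add(7, -8)), 37), -1)) = Mul(70, Pow(Add(Mul(-8, -1), 37), -1)) = Mul(70, Pow(Add(8, 37), -1)) = Mul(70, Pow(45, -1)) = Mul(70, Rational(1, 45)) = Rational(14, 9) ≈ 1.5556)
Add(143, Mul(-105, k)) = Add(143, Mul(-105, Rational(14, 9))) = Add(143, Rational(-490, 3)) = Rational(-61, 3)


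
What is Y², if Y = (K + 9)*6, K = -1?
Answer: 2304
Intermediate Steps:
Y = 48 (Y = (-1 + 9)*6 = 8*6 = 48)
Y² = 48² = 2304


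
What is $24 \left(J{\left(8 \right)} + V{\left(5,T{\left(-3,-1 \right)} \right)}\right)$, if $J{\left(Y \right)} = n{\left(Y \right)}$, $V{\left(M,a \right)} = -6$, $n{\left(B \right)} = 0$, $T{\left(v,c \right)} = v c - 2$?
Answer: $-144$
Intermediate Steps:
$T{\left(v,c \right)} = -2 + c v$ ($T{\left(v,c \right)} = c v - 2 = -2 + c v$)
$J{\left(Y \right)} = 0$
$24 \left(J{\left(8 \right)} + V{\left(5,T{\left(-3,-1 \right)} \right)}\right) = 24 \left(0 - 6\right) = 24 \left(-6\right) = -144$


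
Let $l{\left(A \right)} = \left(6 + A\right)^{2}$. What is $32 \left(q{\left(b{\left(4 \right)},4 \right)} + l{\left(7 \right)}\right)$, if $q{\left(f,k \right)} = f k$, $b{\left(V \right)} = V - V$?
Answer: $5408$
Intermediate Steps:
$b{\left(V \right)} = 0$
$32 \left(q{\left(b{\left(4 \right)},4 \right)} + l{\left(7 \right)}\right) = 32 \left(0 \cdot 4 + \left(6 + 7\right)^{2}\right) = 32 \left(0 + 13^{2}\right) = 32 \left(0 + 169\right) = 32 \cdot 169 = 5408$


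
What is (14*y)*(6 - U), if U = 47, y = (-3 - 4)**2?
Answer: -28126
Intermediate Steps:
y = 49 (y = (-7)**2 = 49)
(14*y)*(6 - U) = (14*49)*(6 - 1*47) = 686*(6 - 47) = 686*(-41) = -28126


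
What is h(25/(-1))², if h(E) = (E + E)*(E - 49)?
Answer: 13690000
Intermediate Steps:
h(E) = 2*E*(-49 + E) (h(E) = (2*E)*(-49 + E) = 2*E*(-49 + E))
h(25/(-1))² = (2*(25/(-1))*(-49 + 25/(-1)))² = (2*(25*(-1))*(-49 + 25*(-1)))² = (2*(-25)*(-49 - 25))² = (2*(-25)*(-74))² = 3700² = 13690000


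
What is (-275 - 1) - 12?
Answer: -288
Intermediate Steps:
(-275 - 1) - 12 = -276 - 12 = -288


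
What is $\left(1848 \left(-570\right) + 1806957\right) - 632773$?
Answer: $120824$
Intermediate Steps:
$\left(1848 \left(-570\right) + 1806957\right) - 632773 = \left(-1053360 + 1806957\right) - 632773 = 753597 - 632773 = 120824$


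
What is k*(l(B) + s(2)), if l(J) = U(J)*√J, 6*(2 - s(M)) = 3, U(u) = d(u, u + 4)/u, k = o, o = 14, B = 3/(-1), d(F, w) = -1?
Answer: 21 + 14*I*√3/3 ≈ 21.0 + 8.0829*I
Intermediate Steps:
B = -3 (B = 3*(-1) = -3)
k = 14
U(u) = -1/u
s(M) = 3/2 (s(M) = 2 - ⅙*3 = 2 - ½ = 3/2)
l(J) = -1/√J (l(J) = (-1/J)*√J = -1/√J)
k*(l(B) + s(2)) = 14*(-1/√(-3) + 3/2) = 14*(-(-1)*I*√3/3 + 3/2) = 14*(I*√3/3 + 3/2) = 14*(3/2 + I*√3/3) = 21 + 14*I*√3/3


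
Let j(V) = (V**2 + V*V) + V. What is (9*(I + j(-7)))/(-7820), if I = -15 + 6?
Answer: -369/3910 ≈ -0.094373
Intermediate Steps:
j(V) = V + 2*V**2 (j(V) = (V**2 + V**2) + V = 2*V**2 + V = V + 2*V**2)
I = -9
(9*(I + j(-7)))/(-7820) = (9*(-9 - 7*(1 + 2*(-7))))/(-7820) = (9*(-9 - 7*(1 - 14)))*(-1/7820) = (9*(-9 - 7*(-13)))*(-1/7820) = (9*(-9 + 91))*(-1/7820) = (9*82)*(-1/7820) = 738*(-1/7820) = -369/3910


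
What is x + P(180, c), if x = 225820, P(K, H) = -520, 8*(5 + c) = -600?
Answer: 225300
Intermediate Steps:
c = -80 (c = -5 + (⅛)*(-600) = -5 - 75 = -80)
x + P(180, c) = 225820 - 520 = 225300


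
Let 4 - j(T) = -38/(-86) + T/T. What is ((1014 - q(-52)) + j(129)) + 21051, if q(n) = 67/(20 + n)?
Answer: 30367841/1376 ≈ 22070.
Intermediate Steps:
j(T) = 110/43 (j(T) = 4 - (-38/(-86) + T/T) = 4 - (-38*(-1/86) + 1) = 4 - (19/43 + 1) = 4 - 1*62/43 = 4 - 62/43 = 110/43)
((1014 - q(-52)) + j(129)) + 21051 = ((1014 - 67/(20 - 52)) + 110/43) + 21051 = ((1014 - 67/(-32)) + 110/43) + 21051 = ((1014 - 67*(-1)/32) + 110/43) + 21051 = ((1014 - 1*(-67/32)) + 110/43) + 21051 = ((1014 + 67/32) + 110/43) + 21051 = (32515/32 + 110/43) + 21051 = 1401665/1376 + 21051 = 30367841/1376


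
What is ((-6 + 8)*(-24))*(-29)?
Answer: 1392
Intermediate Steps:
((-6 + 8)*(-24))*(-29) = (2*(-24))*(-29) = -48*(-29) = 1392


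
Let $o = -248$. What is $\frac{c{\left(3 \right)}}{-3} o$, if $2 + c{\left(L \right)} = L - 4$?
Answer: $-248$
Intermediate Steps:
$c{\left(L \right)} = -6 + L$ ($c{\left(L \right)} = -2 + \left(L - 4\right) = -2 + \left(-4 + L\right) = -6 + L$)
$\frac{c{\left(3 \right)}}{-3} o = \frac{-6 + 3}{-3} \left(-248\right) = \left(-3\right) \left(- \frac{1}{3}\right) \left(-248\right) = 1 \left(-248\right) = -248$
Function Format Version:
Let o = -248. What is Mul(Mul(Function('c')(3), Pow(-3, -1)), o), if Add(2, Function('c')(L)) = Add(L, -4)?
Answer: -248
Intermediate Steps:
Function('c')(L) = Add(-6, L) (Function('c')(L) = Add(-2, Add(L, -4)) = Add(-2, Add(-4, L)) = Add(-6, L))
Mul(Mul(Function('c')(3), Pow(-3, -1)), o) = Mul(Mul(Add(-6, 3), Pow(-3, -1)), -248) = Mul(Mul(-3, Rational(-1, 3)), -248) = Mul(1, -248) = -248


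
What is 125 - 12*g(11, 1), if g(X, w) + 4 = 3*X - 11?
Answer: -91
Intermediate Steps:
g(X, w) = -15 + 3*X (g(X, w) = -4 + (3*X - 11) = -4 + (-11 + 3*X) = -15 + 3*X)
125 - 12*g(11, 1) = 125 - 12*(-15 + 3*11) = 125 - 12*(-15 + 33) = 125 - 12*18 = 125 - 216 = -91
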